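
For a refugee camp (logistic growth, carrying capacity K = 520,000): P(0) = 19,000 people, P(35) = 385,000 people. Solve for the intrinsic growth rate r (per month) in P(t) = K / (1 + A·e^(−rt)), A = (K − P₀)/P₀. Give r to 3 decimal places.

r ≈ 0.123 per month

A = (520000 − 19000)/19000 = 26.36842
385000 = 520000/(1 + 26.36842·e^(−r·35)) → e^(−35r) = (1.35065 − 1)/26.36842 = 0.013298
r = −ln(0.013298)/35 = 4.32014/35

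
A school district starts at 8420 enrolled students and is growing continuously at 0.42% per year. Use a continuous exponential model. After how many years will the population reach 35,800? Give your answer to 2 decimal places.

t ≈ 344.60 years

35800 = 8420 · e^(0.0042·t)
t = ln(35800/8420) / 0.0042 = ln(4.25178) / 0.0042 = 1.44734 / 0.0042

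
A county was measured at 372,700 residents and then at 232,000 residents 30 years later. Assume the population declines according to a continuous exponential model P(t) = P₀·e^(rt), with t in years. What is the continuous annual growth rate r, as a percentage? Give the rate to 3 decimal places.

r ≈ -1.580% per year

232000 = 372700 · e^(r·30)
e^(30r) = 232000/372700 = 0.62248
r = ln(0.62248) / 30 = -0.47404 / 30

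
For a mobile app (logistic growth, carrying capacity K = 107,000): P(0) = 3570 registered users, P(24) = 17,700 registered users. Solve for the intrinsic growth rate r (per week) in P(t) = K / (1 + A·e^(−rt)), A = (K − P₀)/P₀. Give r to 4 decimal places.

A = (107000 − 3570)/3570 = 28.97199
17700 = 107000/(1 + 28.97199·e^(−r·24)) → e^(−24r) = (6.0452 − 1)/28.97199 = 0.174141
r = −ln(0.174141)/24 = 1.74789/24

r ≈ 0.0728 per week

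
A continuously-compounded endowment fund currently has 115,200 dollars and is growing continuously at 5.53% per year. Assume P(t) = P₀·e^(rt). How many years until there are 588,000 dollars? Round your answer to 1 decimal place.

588000 = 115200 · e^(0.0553·t)
t = ln(588000/115200) / 0.0553 = ln(5.10417) / 0.0553 = 1.63006 / 0.0553

t ≈ 29.5 years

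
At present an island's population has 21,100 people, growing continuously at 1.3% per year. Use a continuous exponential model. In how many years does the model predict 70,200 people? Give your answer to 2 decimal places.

70200 = 21100 · e^(0.013·t)
t = ln(70200/21100) / 0.013 = ln(3.32701) / 0.013 = 1.20208 / 0.013

t ≈ 92.47 years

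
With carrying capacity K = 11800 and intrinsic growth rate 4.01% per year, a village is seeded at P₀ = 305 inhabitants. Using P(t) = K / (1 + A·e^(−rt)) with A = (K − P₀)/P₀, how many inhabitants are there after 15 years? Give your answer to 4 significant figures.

≈ 545.0 inhabitants

A = (11800 − 305)/305 = 37.68852
P(15) = 11800 / (1 + 37.68852·e^(−0.0401·15)) = 11800 / (1 + 37.68852·0.547989)
= 11800 / 21.6529 ≈ 544.96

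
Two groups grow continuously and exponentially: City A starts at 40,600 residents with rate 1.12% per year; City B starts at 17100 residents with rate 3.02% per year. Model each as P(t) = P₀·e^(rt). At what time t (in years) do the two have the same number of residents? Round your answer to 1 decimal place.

t ≈ 45.5 years

40600·e^(0.0112t) = 17100·e^(0.0302t)
40600/17100 = e^((0.0302 − 0.0112)t) → ln(2.37427) = 0.019·t
t = 0.86469 / 0.019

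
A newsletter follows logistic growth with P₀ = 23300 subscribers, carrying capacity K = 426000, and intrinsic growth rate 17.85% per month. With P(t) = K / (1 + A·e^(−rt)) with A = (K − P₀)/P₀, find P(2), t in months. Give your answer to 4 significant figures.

A = (426000 − 23300)/23300 = 17.28326
P(2) = 426000 / (1 + 17.28326·e^(−0.1785·2)) = 426000 / (1 + 17.28326·0.699772)
= 426000 / 13.09435 ≈ 32533.11

≈ 32,530 subscribers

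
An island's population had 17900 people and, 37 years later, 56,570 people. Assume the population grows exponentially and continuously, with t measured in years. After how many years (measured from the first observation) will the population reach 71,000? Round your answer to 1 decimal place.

r = ln(56570/17900) / 37 ≈ 0.031099 per year
t = ln(71000/17900) / r = 1.37788 / 0.031099 ≈ 44.306

t ≈ 44.3 years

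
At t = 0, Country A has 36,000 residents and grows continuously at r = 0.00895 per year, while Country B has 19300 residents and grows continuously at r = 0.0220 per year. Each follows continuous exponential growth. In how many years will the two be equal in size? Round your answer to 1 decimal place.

36000·e^(0.00895t) = 19300·e^(0.022t)
36000/19300 = e^((0.022 − 0.00895)t) → ln(1.86528) = 0.01305·t
t = 0.62341 / 0.01305

t ≈ 47.8 years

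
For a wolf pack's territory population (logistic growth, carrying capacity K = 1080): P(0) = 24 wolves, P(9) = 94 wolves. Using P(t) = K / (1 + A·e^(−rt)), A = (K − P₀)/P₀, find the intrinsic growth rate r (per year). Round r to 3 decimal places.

A = (1080 − 24)/24 = 44
94 = 1080/(1 + 44·e^(−r·9)) → e^(−9r) = (11.48936 − 1)/44 = 0.238395
r = −ln(0.238395)/9 = 1.43383/9

r ≈ 0.159 per year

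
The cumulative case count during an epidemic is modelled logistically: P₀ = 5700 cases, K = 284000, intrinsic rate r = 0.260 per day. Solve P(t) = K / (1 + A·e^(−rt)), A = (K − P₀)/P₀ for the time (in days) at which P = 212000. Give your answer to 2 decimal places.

A = (284000 − 5700)/5700 = 48.82456
212000 = 284000/(1 + 48.82456·e^(−0.26t)) → 1 + 48.82456·e^(−0.26t) = 1.33962
e^(−0.26t) = 0.006956 → t = ln(143.76121)/0.26 = 4.96815/0.26

t ≈ 19.11 days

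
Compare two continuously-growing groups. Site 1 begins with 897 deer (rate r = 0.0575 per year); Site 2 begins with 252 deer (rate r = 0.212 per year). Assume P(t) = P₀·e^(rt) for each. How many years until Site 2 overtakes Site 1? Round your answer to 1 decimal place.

897·e^(0.0575t) = 252·e^(0.212t)
897/252 = e^((0.212 − 0.0575)t) → ln(3.55952) = 0.1545·t
t = 1.26963 / 0.1545

t ≈ 8.2 years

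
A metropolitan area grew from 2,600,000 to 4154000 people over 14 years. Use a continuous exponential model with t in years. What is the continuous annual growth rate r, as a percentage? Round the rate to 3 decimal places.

r ≈ 3.347% per year

4154000 = 2600000 · e^(r·14)
e^(14r) = 4154000/2600000 = 1.59769
r = ln(1.59769) / 14 = 0.46856 / 14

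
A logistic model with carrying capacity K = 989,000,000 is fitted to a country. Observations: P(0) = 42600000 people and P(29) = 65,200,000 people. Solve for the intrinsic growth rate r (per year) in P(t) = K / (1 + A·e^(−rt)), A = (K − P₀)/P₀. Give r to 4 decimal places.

r ≈ 0.0155 per year

A = (989000000 − 42600000)/42600000 = 22.21596
65200000 = 989000000/(1 + 22.21596·e^(−r·29)) → e^(−29r) = (15.16871 − 1)/22.21596 = 0.637772
r = −ln(0.637772)/29 = 0.44977/29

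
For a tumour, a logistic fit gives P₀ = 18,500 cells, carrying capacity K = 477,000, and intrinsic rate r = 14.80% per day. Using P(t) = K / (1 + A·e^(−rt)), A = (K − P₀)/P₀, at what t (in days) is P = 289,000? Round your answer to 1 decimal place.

A = (477000 − 18500)/18500 = 24.78378
289000 = 477000/(1 + 24.78378·e^(−0.148t)) → 1 + 24.78378·e^(−0.148t) = 1.65052
e^(−0.148t) = 0.026248 → t = ln(38.09848)/0.148 = 3.64017/0.148

t ≈ 24.6 days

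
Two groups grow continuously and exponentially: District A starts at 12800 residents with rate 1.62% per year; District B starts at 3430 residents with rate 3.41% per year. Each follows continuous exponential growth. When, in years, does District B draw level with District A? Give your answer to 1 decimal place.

t ≈ 73.6 years

12800·e^(0.0162t) = 3430·e^(0.0341t)
12800/3430 = e^((0.0341 − 0.0162)t) → ln(3.73178) = 0.0179·t
t = 1.31688 / 0.0179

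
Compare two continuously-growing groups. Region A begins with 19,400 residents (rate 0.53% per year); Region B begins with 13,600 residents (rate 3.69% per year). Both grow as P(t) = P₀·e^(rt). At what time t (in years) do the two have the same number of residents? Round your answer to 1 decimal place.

19400·e^(0.0053t) = 13600·e^(0.0369t)
19400/13600 = e^((0.0369 − 0.0053)t) → ln(1.42647) = 0.0316·t
t = 0.3552 / 0.0316

t ≈ 11.2 years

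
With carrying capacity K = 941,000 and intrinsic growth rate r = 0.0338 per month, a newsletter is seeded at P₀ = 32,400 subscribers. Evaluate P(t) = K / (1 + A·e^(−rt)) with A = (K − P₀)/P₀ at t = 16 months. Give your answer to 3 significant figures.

≈ 54,300 subscribers

A = (941000 − 32400)/32400 = 28.04321
P(16) = 941000 / (1 + 28.04321·e^(−0.0338·16)) = 941000 / (1 + 28.04321·0.582282)
= 941000 / 17.32906 ≈ 54301.84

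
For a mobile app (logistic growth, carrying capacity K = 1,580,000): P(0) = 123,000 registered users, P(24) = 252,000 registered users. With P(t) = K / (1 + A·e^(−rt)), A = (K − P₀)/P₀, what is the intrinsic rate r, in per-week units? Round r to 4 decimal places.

r ≈ 0.0337 per week

A = (1580000 − 123000)/123000 = 11.84553
252000 = 1580000/(1 + 11.84553·e^(−r·24)) → e^(−24r) = (6.26984 − 1)/11.84553 = 0.44488
r = −ln(0.44488)/24 = 0.80995/24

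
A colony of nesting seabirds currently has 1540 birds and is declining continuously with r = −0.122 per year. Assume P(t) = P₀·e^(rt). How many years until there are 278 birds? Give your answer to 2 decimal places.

278 = 1540 · e^(-0.122·t)
t = ln(278/1540) / -0.122 = ln(0.18052) / -0.122 = -1.71192 / -0.122

t ≈ 14.03 years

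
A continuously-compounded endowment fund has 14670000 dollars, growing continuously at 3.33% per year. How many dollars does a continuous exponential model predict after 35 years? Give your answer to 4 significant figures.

P(35) = 14670000 · e^(0.0333·35) = 14670000 · e^(1.1655)
= 14670000 · 3.20753 ≈ 47054410.02

≈ 47,050,000 dollars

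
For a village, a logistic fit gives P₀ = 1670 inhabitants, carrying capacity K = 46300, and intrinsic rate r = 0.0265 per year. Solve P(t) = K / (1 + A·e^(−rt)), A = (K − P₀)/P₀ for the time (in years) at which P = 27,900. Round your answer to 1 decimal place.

t ≈ 139.7 years

A = (46300 − 1670)/1670 = 26.72455
27900 = 46300/(1 + 26.72455·e^(−0.0265t)) → 1 + 26.72455·e^(−0.0265t) = 1.6595
e^(−0.0265t) = 0.024678 → t = ln(40.52255)/0.0265 = 3.70186/0.0265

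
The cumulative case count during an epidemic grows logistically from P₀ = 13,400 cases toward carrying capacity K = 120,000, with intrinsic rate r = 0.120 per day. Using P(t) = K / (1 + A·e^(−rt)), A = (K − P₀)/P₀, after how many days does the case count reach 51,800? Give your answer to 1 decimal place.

A = (120000 − 13400)/13400 = 7.95522
51800 = 120000/(1 + 7.95522·e^(−0.12t)) → 1 + 7.95522·e^(−0.12t) = 2.3166
e^(−0.12t) = 0.165502 → t = ln(6.04224)/0.12 = 1.79877/0.12

t ≈ 15.0 days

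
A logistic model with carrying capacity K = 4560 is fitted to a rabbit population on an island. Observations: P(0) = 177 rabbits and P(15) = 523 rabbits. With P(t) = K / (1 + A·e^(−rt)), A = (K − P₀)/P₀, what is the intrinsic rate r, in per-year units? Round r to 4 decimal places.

r ≈ 0.0777 per year

A = (4560 − 177)/177 = 24.76271
523 = 4560/(1 + 24.76271·e^(−r·15)) → e^(−15r) = (8.71893 − 1)/24.76271 = 0.311716
r = −ln(0.311716)/15 = 1.16566/15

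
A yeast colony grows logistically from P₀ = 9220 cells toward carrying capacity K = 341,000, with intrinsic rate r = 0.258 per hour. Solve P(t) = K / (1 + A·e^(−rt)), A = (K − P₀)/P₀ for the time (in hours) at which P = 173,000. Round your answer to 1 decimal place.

t ≈ 14.0 hours

A = (341000 − 9220)/9220 = 35.98482
173000 = 341000/(1 + 35.98482·e^(−0.258t)) → 1 + 35.98482·e^(−0.258t) = 1.9711
e^(−0.258t) = 0.026986 → t = ln(37.05579)/0.258 = 3.61242/0.258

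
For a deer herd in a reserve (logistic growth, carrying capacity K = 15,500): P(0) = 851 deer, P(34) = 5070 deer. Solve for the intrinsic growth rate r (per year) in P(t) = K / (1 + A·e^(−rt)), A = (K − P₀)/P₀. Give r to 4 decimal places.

A = (15500 − 851)/851 = 17.21387
5070 = 15500/(1 + 17.21387·e^(−r·34)) → e^(−34r) = (3.0572 − 1)/17.21387 = 0.119508
r = −ln(0.119508)/34 = 2.12437/34

r ≈ 0.0625 per year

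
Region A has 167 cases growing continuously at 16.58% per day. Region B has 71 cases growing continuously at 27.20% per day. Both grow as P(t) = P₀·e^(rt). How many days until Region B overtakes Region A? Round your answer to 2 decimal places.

167·e^(0.1658t) = 71·e^(0.272t)
167/71 = e^((0.272 − 0.1658)t) → ln(2.35211) = 0.1062·t
t = 0.85531 / 0.1062

t ≈ 8.05 days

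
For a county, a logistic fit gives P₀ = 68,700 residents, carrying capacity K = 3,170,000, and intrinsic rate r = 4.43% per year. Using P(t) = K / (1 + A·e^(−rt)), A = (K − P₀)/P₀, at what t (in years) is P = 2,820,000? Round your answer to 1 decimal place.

t ≈ 133.1 years

A = (3170000 − 68700)/68700 = 45.14265
2820000 = 3170000/(1 + 45.14265·e^(−0.0443t)) → 1 + 45.14265·e^(−0.0443t) = 1.12411
e^(−0.0443t) = 0.002749 → t = ln(363.72077)/0.0443 = 5.89639/0.0443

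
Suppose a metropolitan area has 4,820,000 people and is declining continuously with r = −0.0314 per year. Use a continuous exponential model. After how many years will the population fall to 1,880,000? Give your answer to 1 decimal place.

1880000 = 4820000 · e^(-0.0314·t)
t = ln(1880000/4820000) / -0.0314 = ln(0.39004) / -0.0314 = -0.9415 / -0.0314

t ≈ 30.0 years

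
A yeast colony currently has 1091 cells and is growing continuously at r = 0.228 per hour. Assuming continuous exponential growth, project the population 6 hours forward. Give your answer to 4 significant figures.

≈ 4,285 cells

P(6) = 1091 · e^(0.228·6) = 1091 · e^(1.368)
= 1091 · 3.92749 ≈ 4284.89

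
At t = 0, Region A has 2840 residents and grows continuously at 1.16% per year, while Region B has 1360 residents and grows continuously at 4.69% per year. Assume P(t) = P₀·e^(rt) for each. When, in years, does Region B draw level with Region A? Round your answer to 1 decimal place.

2840·e^(0.0116t) = 1360·e^(0.0469t)
2840/1360 = e^((0.0469 − 0.0116)t) → ln(2.08824) = 0.0353·t
t = 0.73632 / 0.0353

t ≈ 20.9 years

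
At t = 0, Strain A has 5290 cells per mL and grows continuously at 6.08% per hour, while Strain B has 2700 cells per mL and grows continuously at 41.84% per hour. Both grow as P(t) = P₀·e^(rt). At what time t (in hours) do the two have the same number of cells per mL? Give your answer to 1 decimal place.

5290·e^(0.0608t) = 2700·e^(0.4184t)
5290/2700 = e^((0.4184 − 0.0608)t) → ln(1.95926) = 0.3576·t
t = 0.67257 / 0.3576

t ≈ 1.9 hours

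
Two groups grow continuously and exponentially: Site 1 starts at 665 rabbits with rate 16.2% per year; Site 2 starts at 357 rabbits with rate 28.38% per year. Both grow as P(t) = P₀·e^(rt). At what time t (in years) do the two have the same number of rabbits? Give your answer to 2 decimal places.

t ≈ 5.11 years

665·e^(0.162t) = 357·e^(0.2838t)
665/357 = e^((0.2838 − 0.162)t) → ln(1.86275) = 0.1218·t
t = 0.62205 / 0.1218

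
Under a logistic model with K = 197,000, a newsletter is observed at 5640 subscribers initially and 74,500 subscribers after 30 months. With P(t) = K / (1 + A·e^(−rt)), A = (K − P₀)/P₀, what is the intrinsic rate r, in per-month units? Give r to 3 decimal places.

A = (197000 − 5640)/5640 = 33.92908
74500 = 197000/(1 + 33.92908·e^(−r·30)) → e^(−30r) = (2.6443 − 1)/33.92908 = 0.048463
r = −ln(0.048463)/30 = 3.02696/30

r ≈ 0.101 per month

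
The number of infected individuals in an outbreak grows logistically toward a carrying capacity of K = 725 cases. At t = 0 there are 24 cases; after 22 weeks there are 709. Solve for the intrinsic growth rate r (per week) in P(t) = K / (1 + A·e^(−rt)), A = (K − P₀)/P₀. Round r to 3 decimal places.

r ≈ 0.326 per week

A = (725 − 24)/24 = 29.20833
709 = 725/(1 + 29.20833·e^(−r·22)) → e^(−22r) = (1.02257 − 1)/29.20833 = 0.000773
r = −ln(0.000773)/22 = 7.16572/22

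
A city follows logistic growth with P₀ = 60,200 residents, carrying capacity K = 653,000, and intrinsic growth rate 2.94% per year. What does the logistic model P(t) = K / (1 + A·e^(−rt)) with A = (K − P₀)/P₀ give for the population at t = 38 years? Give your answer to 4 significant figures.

≈ 154,700 residents

A = (653000 − 60200)/60200 = 9.84718
P(38) = 653000 / (1 + 9.84718·e^(−0.0294·38)) = 653000 / (1 + 9.84718·0.327195)
= 653000 / 4.22194 ≈ 154668.11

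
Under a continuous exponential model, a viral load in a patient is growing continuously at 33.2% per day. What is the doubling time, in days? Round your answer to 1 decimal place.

doubling time = ln(2) / |r| = 0.69315 / 0.332

doubling time ≈ 2.1 days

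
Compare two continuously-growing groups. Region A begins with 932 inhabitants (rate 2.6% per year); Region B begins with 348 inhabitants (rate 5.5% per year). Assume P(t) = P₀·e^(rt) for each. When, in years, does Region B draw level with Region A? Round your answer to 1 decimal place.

932·e^(0.026t) = 348·e^(0.055t)
932/348 = e^((0.055 − 0.026)t) → ln(2.67816) = 0.029·t
t = 0.98513 / 0.029

t ≈ 34.0 years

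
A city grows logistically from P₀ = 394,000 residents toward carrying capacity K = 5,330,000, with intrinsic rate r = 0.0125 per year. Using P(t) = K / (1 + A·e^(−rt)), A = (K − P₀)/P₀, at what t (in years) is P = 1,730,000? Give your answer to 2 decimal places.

t ≈ 143.61 years

A = (5330000 − 394000)/394000 = 12.52792
1730000 = 5330000/(1 + 12.52792·e^(−0.0125t)) → 1 + 12.52792·e^(−0.0125t) = 3.08092
e^(−0.0125t) = 0.166103 → t = ln(6.02036)/0.0125 = 1.79515/0.0125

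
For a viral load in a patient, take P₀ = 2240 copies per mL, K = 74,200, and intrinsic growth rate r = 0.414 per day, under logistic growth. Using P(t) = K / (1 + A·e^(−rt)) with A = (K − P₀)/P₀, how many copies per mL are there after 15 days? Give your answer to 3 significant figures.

A = (74200 − 2240)/2240 = 32.125
P(15) = 74200 / (1 + 32.125·e^(−0.414·15)) = 74200 / (1 + 32.125·0.002009)
= 74200 / 1.06455 ≈ 69701.03

≈ 69,700 copies per mL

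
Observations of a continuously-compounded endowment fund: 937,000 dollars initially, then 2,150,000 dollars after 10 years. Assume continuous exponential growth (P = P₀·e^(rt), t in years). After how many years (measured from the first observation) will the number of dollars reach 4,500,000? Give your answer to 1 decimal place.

t ≈ 18.9 years

r = ln(2150000/937000) / 10 ≈ 0.083054 per year
t = ln(4500000/937000) / r = 1.56915 / 0.083054 ≈ 18.893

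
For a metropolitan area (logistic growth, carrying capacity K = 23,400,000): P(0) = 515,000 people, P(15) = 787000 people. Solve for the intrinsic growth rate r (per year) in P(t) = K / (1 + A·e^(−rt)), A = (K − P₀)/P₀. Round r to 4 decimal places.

r ≈ 0.0291 per year

A = (23400000 − 515000)/515000 = 44.43689
787000 = 23400000/(1 + 44.43689·e^(−r·15)) → e^(−15r) = (29.73316 − 1)/44.43689 = 0.646606
r = −ln(0.646606)/15 = 0.43602/15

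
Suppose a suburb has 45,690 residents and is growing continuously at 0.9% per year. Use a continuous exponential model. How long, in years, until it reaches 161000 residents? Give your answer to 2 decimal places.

161000 = 45690 · e^(0.009·t)
t = ln(161000/45690) / 0.009 = ln(3.52375) / 0.009 = 1.25952 / 0.009

t ≈ 139.95 years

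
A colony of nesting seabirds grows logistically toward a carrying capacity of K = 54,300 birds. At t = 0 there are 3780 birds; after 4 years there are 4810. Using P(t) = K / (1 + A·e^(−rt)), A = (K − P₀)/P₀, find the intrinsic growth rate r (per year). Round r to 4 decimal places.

A = (54300 − 3780)/3780 = 13.36508
4810 = 54300/(1 + 13.36508·e^(−r·4)) → e^(−4r) = (11.28898 − 1)/13.36508 = 0.769841
r = −ln(0.769841)/4 = 0.26157/4

r ≈ 0.0654 per year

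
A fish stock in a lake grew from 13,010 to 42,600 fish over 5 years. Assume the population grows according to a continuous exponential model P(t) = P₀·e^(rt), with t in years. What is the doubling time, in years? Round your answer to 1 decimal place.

r = ln(42600/13010) / 5 = ln(3.2744) / 5 ≈ 0.237227 per year
doubling time = ln 2 / |r| = 0.69315 / 0.237227

doubling time ≈ 2.9 years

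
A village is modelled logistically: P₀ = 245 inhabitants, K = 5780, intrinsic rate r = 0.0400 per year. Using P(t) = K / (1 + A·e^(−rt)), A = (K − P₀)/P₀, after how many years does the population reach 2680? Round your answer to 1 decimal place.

A = (5780 − 245)/245 = 22.59184
2680 = 5780/(1 + 22.59184·e^(−0.04t)) → 1 + 22.59184·e^(−0.04t) = 2.15672
e^(−0.04t) = 0.051201 → t = ln(19.53101)/0.04 = 2.972/0.04

t ≈ 74.3 years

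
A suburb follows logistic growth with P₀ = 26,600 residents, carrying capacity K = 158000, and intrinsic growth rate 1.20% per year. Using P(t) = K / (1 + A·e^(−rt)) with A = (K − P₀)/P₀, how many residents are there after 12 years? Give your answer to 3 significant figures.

A = (158000 − 26600)/26600 = 4.93985
P(12) = 158000 / (1 + 4.93985·e^(−0.012·12)) = 158000 / (1 + 4.93985·0.865888)
= 158000 / 5.27736 ≈ 29939.24

≈ 29,900 residents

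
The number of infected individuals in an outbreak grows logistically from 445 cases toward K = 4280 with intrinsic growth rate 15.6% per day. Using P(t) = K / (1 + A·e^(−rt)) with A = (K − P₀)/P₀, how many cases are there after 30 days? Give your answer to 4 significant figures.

≈ 3,963 cases

A = (4280 − 445)/445 = 8.61798
P(30) = 4280 / (1 + 8.61798·e^(−0.156·30)) = 4280 / (1 + 8.61798·0.009279)
= 4280 / 1.07997 ≈ 3963.09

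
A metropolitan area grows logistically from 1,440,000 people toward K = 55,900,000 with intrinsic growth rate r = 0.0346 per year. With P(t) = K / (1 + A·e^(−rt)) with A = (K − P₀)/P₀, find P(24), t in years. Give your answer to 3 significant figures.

A = (55900000 − 1440000)/1440000 = 37.81944
P(24) = 55900000 / (1 + 37.81944·e^(−0.0346·24)) = 55900000 / (1 + 37.81944·0.435875)
= 55900000 / 17.48455 ≈ 3197108.92

≈ 3,200,000 people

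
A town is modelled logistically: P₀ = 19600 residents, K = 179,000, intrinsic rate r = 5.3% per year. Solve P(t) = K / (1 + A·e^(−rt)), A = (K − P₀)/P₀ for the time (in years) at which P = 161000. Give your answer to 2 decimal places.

t ≈ 80.89 years

A = (179000 − 19600)/19600 = 8.13265
161000 = 179000/(1 + 8.13265·e^(−0.053t)) → 1 + 8.13265·e^(−0.053t) = 1.1118
e^(−0.053t) = 0.013747 → t = ln(72.74206)/0.053 = 4.28692/0.053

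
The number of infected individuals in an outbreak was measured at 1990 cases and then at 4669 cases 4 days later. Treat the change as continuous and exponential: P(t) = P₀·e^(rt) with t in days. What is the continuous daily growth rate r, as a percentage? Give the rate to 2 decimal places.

4669 = 1990 · e^(r·4)
e^(4r) = 4669/1990 = 2.34623
r = ln(2.34623) / 4 = 0.85281 / 4

r ≈ 21.32% per day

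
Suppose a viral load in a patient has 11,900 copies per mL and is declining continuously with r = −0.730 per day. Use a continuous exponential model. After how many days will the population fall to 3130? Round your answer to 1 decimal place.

3130 = 11900 · e^(-0.73·t)
t = ln(3130/11900) / -0.73 = ln(0.26303) / -0.73 = -1.33551 / -0.73

t ≈ 1.8 days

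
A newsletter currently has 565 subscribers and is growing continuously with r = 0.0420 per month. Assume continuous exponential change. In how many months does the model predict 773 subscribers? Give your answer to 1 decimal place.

773 = 565 · e^(0.042·t)
t = ln(773/565) / 0.042 = ln(1.36814) / 0.042 = 0.31345 / 0.042

t ≈ 7.5 months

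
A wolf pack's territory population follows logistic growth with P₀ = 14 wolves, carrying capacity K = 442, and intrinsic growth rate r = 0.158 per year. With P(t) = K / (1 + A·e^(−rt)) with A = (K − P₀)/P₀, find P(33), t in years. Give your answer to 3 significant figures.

≈ 379 wolves

A = (442 − 14)/14 = 30.57143
P(33) = 442 / (1 + 30.57143·e^(−0.158·33)) = 442 / (1 + 30.57143·0.00544)
= 442 / 1.1663 ≈ 378.97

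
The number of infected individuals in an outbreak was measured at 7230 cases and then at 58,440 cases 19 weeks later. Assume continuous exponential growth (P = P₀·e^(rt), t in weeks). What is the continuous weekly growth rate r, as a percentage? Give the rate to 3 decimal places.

r ≈ 10.999% per week

58440 = 7230 · e^(r·19)
e^(19r) = 58440/7230 = 8.08299
r = ln(8.08299) / 19 = 2.08976 / 19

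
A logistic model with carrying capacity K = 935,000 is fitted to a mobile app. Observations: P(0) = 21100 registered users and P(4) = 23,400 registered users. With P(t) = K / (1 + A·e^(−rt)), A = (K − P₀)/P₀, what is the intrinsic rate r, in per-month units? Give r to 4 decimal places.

A = (935000 − 21100)/21100 = 43.3128
23400 = 935000/(1 + 43.3128·e^(−r·4)) → e^(−4r) = (39.95726 − 1)/43.3128 = 0.89944
r = −ln(0.89944)/4 = 0.10598/4

r ≈ 0.0265 per month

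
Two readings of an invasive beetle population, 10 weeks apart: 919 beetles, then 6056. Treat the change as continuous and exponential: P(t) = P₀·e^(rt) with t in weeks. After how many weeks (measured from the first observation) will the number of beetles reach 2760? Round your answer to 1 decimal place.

r = ln(6056/919) / 10 ≈ 0.188552 per week
t = ln(2760/919) / r = 1.0997 / 0.188552 ≈ 5.832

t ≈ 5.8 weeks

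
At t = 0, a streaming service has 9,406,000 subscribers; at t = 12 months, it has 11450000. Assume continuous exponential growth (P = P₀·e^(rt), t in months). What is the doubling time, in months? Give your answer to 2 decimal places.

r = ln(11450000/9406000) / 12 = ln(1.21731) / 12 ≈ 0.016387 per month
doubling time = ln 2 / |r| = 0.69315 / 0.016387

doubling time ≈ 42.30 months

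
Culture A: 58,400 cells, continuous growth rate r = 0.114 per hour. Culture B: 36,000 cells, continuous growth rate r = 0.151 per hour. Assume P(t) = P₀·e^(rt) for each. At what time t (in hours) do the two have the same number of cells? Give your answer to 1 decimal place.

58400·e^(0.114t) = 36000·e^(0.151t)
58400/36000 = e^((0.151 − 0.114)t) → ln(1.62222) = 0.037·t
t = 0.4838 / 0.037

t ≈ 13.1 hours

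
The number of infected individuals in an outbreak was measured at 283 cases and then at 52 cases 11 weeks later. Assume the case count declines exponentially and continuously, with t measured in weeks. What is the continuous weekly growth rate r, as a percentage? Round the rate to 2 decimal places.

52 = 283 · e^(r·11)
e^(11r) = 52/283 = 0.18375
r = ln(0.18375) / 11 = -1.6942 / 11

r ≈ -15.40% per week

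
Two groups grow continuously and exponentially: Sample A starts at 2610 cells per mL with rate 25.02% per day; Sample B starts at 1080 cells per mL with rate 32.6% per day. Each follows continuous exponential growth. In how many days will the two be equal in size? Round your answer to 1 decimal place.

t ≈ 11.6 days

2610·e^(0.2502t) = 1080·e^(0.326t)
2610/1080 = e^((0.326 − 0.2502)t) → ln(2.41667) = 0.0758·t
t = 0.88239 / 0.0758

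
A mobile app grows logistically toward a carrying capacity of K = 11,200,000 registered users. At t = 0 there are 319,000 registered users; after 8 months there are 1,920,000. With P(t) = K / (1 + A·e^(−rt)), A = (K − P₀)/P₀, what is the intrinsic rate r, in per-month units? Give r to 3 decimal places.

A = (11200000 − 319000)/319000 = 34.10972
1920000 = 11200000/(1 + 34.10972·e^(−r·8)) → e^(−8r) = (5.83333 − 1)/34.10972 = 0.1417
r = −ln(0.1417)/8 = 1.95405/8

r ≈ 0.244 per month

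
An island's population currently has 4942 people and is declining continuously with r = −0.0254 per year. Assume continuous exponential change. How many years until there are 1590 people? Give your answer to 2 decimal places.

t ≈ 44.65 years

1590 = 4942 · e^(-0.0254·t)
t = ln(1590/4942) / -0.0254 = ln(0.32173) / -0.0254 = -1.13404 / -0.0254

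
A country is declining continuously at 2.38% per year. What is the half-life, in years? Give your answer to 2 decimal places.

half-life = ln(2) / |r| = 0.69315 / 0.0238

half-life ≈ 29.12 years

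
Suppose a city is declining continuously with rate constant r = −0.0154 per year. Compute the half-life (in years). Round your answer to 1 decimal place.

half-life = ln(2) / |r| = 0.69315 / 0.0154

half-life ≈ 45.0 years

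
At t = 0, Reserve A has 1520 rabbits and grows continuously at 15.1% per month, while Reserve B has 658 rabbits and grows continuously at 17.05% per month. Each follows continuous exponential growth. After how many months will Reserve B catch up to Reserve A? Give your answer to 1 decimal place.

t ≈ 42.9 months

1520·e^(0.151t) = 658·e^(0.1705t)
1520/658 = e^((0.1705 − 0.151)t) → ln(2.31003) = 0.0195·t
t = 0.83726 / 0.0195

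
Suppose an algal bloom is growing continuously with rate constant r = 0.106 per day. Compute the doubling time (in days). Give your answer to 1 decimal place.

doubling time ≈ 6.5 days

doubling time = ln(2) / |r| = 0.69315 / 0.106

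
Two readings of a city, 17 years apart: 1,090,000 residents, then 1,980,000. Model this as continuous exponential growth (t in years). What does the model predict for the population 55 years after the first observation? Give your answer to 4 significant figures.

r = ln(1980000/1090000) / 17 ≈ 0.035113 per year
P(55) = 1090000 · e^(0.035113·55) = 1090000 · 6.89784 ≈ 7518650.79

≈ 7,519,000 residents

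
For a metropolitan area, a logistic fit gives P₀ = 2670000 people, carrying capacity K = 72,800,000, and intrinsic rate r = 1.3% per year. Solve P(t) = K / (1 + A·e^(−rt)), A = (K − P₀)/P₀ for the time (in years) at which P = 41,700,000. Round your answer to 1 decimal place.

A = (72800000 − 2670000)/2670000 = 26.26592
41700000 = 72800000/(1 + 26.26592·e^(−0.013t)) → 1 + 26.26592·e^(−0.013t) = 1.7458
e^(−0.013t) = 0.028394 → t = ln(35.21829)/0.013 = 3.56157/0.013

t ≈ 274.0 years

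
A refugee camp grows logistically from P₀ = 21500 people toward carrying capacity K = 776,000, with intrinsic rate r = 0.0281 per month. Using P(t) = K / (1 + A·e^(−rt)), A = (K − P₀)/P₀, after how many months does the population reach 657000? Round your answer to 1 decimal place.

t ≈ 187.4 months

A = (776000 − 21500)/21500 = 35.09302
657000 = 776000/(1 + 35.09302·e^(−0.0281t)) → 1 + 35.09302·e^(−0.0281t) = 1.18113
e^(−0.0281t) = 0.005161 → t = ln(193.74888)/0.0281 = 5.26656/0.0281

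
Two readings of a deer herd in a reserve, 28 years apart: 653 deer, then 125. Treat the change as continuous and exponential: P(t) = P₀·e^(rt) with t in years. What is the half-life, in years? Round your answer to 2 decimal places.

half-life ≈ 11.74 years

r = ln(125/653) / 28 = ln(0.19142) / 28 ≈ -0.059045 per year
half-life = ln 2 / |r| = 0.69315 / 0.059045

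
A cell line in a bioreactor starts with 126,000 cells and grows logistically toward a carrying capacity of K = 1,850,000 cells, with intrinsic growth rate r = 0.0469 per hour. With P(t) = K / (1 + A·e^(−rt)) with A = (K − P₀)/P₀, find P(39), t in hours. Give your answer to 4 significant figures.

≈ 578,700 cells

A = (1850000 − 126000)/126000 = 13.68254
P(39) = 1850000 / (1 + 13.68254·e^(−0.0469·39)) = 1850000 / (1 + 13.68254·0.160558)
= 1850000 / 3.19684 ≈ 578696.23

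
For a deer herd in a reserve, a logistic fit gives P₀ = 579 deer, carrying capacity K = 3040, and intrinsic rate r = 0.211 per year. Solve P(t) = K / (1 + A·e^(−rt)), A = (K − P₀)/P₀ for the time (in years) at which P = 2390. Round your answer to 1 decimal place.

t ≈ 13.0 years

A = (3040 − 579)/579 = 4.25043
2390 = 3040/(1 + 4.25043·e^(−0.211t)) → 1 + 4.25043·e^(−0.211t) = 1.27197
e^(−0.211t) = 0.063986 → t = ln(15.62851)/0.211 = 2.7491/0.211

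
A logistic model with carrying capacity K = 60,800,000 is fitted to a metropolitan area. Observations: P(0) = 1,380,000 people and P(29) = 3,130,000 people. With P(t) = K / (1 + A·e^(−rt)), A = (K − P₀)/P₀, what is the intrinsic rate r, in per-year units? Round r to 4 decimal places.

A = (60800000 − 1380000)/1380000 = 43.05797
3130000 = 60800000/(1 + 43.05797·e^(−r·29)) → e^(−29r) = (19.42492 − 1)/43.05797 = 0.42791
r = −ln(0.42791)/29 = 0.84884/29

r ≈ 0.0293 per year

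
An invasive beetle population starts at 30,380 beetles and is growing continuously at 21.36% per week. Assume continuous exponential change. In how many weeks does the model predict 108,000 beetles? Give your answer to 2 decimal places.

t ≈ 5.94 weeks

108000 = 30380 · e^(0.2136·t)
t = ln(108000/30380) / 0.2136 = ln(3.55497) / 0.2136 = 1.26835 / 0.2136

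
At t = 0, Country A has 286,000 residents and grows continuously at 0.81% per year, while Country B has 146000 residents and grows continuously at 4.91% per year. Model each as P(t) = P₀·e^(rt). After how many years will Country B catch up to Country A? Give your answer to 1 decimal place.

t ≈ 16.4 years

286000·e^(0.0081t) = 146000·e^(0.0491t)
286000/146000 = e^((0.0491 − 0.0081)t) → ln(1.9589) = 0.041·t
t = 0.67239 / 0.041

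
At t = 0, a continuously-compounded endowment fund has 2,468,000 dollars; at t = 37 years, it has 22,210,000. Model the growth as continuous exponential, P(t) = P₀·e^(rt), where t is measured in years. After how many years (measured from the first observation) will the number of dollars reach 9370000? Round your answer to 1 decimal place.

t ≈ 22.5 years

r = ln(22210000/2468000) / 37 ≈ 0.059382 per year
t = ln(9370000/2468000) / r = 1.3341 / 0.059382 ≈ 22.466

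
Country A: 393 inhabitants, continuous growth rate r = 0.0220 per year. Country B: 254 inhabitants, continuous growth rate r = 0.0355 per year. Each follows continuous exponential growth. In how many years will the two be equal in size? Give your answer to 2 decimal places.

393·e^(0.022t) = 254·e^(0.0355t)
393/254 = e^((0.0355 − 0.022)t) → ln(1.54724) = 0.0135·t
t = 0.43648 / 0.0135

t ≈ 32.33 years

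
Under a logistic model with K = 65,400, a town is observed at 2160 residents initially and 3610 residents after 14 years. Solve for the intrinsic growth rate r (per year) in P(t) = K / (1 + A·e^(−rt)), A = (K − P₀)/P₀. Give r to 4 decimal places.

A = (65400 − 2160)/2160 = 29.27778
3610 = 65400/(1 + 29.27778·e^(−r·14)) → e^(−14r) = (18.11634 − 1)/29.27778 = 0.584619
r = −ln(0.584619)/14 = 0.5368/14

r ≈ 0.0383 per year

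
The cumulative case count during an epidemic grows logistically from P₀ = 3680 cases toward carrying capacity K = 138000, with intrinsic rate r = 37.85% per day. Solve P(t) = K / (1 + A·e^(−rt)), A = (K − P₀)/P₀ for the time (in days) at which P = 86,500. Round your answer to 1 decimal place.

A = (138000 − 3680)/3680 = 36.5
86500 = 138000/(1 + 36.5·e^(−0.3785t)) → 1 + 36.5·e^(−0.3785t) = 1.59538
e^(−0.3785t) = 0.016312 → t = ln(61.30583)/0.3785 = 4.11587/0.3785

t ≈ 10.9 days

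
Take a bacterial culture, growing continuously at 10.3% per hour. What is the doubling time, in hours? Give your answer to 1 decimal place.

doubling time = ln(2) / |r| = 0.69315 / 0.103

doubling time ≈ 6.7 hours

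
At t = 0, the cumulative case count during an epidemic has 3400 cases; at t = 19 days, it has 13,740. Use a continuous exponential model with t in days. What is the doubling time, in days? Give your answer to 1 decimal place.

doubling time ≈ 9.4 days

r = ln(13740/3400) / 19 = ln(4.04118) / 19 ≈ 0.073502 per day
doubling time = ln 2 / |r| = 0.69315 / 0.073502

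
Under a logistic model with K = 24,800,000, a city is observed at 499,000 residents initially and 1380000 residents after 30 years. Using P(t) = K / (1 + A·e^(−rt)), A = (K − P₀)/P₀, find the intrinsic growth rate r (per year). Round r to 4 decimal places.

r ≈ 0.0351 per year

A = (24800000 − 499000)/499000 = 48.6994
1380000 = 24800000/(1 + 48.6994·e^(−r·30)) → e^(−30r) = (17.97101 − 1)/48.6994 = 0.348485
r = −ln(0.348485)/30 = 1.05416/30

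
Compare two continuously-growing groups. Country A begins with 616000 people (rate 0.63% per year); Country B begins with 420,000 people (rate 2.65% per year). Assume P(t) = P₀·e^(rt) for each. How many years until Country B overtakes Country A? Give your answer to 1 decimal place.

616000·e^(0.0063t) = 420000·e^(0.0265t)
616000/420000 = e^((0.0265 − 0.0063)t) → ln(1.46667) = 0.0202·t
t = 0.38299 / 0.0202

t ≈ 19.0 years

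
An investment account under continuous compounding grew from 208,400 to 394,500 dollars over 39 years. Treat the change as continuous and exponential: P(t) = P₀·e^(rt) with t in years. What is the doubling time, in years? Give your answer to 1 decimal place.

doubling time ≈ 42.4 years

r = ln(394500/208400) / 39 = ln(1.89299) / 39 ≈ 0.016363 per year
doubling time = ln 2 / |r| = 0.69315 / 0.016363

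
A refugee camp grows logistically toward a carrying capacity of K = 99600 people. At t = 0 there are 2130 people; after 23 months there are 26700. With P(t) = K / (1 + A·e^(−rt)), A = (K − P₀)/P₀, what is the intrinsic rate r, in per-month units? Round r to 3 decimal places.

A = (99600 − 2130)/2130 = 45.76056
26700 = 99600/(1 + 45.76056·e^(−r·23)) → e^(−23r) = (3.73034 − 1)/45.76056 = 0.059666
r = −ln(0.059666)/23 = 2.819/23

r ≈ 0.123 per month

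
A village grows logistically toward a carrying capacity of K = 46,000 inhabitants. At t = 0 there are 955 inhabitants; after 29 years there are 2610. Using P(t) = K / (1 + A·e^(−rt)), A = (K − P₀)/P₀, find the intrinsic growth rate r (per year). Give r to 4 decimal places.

r ≈ 0.0360 per year

A = (46000 − 955)/955 = 47.16754
2610 = 46000/(1 + 47.16754·e^(−r·29)) → e^(−29r) = (17.62452 − 1)/47.16754 = 0.352457
r = −ln(0.352457)/29 = 1.04283/29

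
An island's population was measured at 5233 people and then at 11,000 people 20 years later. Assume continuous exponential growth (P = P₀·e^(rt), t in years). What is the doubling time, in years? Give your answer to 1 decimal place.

doubling time ≈ 18.7 years

r = ln(11000/5233) / 20 = ln(2.10204) / 20 ≈ 0.037146 per year
doubling time = ln 2 / |r| = 0.69315 / 0.037146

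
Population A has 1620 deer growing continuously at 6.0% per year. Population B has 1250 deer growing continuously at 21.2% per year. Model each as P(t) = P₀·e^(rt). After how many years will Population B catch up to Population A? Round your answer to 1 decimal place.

1620·e^(0.06t) = 1250·e^(0.212t)
1620/1250 = e^((0.212 − 0.06)t) → ln(1.296) = 0.152·t
t = 0.25928 / 0.152

t ≈ 1.7 years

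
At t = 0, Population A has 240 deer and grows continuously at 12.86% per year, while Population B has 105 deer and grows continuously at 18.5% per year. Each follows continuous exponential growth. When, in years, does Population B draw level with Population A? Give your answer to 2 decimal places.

240·e^(0.1286t) = 105·e^(0.185t)
240/105 = e^((0.185 − 0.1286)t) → ln(2.28571) = 0.0564·t
t = 0.82668 / 0.0564

t ≈ 14.66 years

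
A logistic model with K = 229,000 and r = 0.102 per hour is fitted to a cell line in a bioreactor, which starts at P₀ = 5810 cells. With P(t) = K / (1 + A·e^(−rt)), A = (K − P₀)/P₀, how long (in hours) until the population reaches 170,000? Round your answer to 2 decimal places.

A = (229000 − 5810)/5810 = 38.4148
170000 = 229000/(1 + 38.4148·e^(−0.102t)) → 1 + 38.4148·e^(−0.102t) = 1.34706
e^(−0.102t) = 0.009035 → t = ln(110.68672)/0.102 = 4.7067/0.102

t ≈ 46.14 hours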